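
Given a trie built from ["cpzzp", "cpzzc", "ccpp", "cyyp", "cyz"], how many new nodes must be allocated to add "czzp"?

"c" is already a path in the trie; the remaining "zzp" must be added.
New nodes needed: |"czzp"| − 1 = 4 − 1 = 3.

3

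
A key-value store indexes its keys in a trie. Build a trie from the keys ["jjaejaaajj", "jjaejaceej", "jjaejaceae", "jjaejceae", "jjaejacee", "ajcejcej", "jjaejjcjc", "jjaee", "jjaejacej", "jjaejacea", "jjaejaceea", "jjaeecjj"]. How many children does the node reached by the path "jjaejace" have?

Walk "jjaejace" from the root, arriving at one node.
Distinct next characters after "jjaejace": a, e, j.
That node has 3 child edges.

3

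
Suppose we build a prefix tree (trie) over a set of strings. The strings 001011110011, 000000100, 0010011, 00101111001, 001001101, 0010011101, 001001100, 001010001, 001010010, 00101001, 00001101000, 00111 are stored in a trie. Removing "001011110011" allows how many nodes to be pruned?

1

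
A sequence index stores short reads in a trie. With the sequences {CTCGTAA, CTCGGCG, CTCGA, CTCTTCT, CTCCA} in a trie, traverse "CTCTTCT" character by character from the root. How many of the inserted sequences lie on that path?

Traverse "CTCTTCT" character by character; count nodes along the way that are marked as word ends.
Prefixes of the query that are stored words: "CTCTTCT"
Count: 1

1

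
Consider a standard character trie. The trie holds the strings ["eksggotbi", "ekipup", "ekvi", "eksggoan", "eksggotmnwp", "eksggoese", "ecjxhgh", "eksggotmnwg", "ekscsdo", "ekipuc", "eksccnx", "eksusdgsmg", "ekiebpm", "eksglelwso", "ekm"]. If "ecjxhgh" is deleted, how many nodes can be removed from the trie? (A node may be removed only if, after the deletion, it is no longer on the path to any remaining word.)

6

After clearing the end-marker at "ecjxhgh", prune upward until reaching a node still needed by another word.
The suffix "cjxhgh" (6 nodes) is used only by "ecjxhgh"; the node for "e" still has the child "k", so pruning stops there.
Nodes removed: 6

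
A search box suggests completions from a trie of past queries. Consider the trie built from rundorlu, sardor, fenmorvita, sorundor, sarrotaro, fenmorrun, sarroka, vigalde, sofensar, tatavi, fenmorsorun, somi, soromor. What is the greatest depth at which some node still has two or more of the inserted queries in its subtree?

Equivalently: take the maximum, over all pairs, of their longest common prefix length.
"fenmorrun" and "fenmorsorun" agree on "fenmor" (6 characters) before diverging; nothing deeper is shared.
Longest shared-prefix length: 6

6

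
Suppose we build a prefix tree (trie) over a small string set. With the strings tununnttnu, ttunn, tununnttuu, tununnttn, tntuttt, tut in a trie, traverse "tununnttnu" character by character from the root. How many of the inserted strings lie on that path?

Check each prefix of "tununnttnu" against the stored set — each match is an end-marker on the path.
Prefixes of the query that are stored words: "tununnttn", "tununnttnu"
Count: 2

2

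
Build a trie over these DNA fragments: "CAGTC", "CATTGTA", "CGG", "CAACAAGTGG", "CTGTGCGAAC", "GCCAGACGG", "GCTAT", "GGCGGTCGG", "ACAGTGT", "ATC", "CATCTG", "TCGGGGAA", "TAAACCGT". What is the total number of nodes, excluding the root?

76

Trace insertions, counting only characters that open a new branch:
  "CAGTC" → 5 new (C, A, G, T, C)
  "CATTGTA" → prefix "CA" already present; 5 new (T, T, G, T, A)
  "CGG" → prefix "C" already present; 2 new (G, G)
  "CAACAAGTGG" → prefix "CA" already present; 8 new (A, C, A, A, G, T, G, G)
  "CTGTGCGAAC" → prefix "C" already present; 9 new (T, G, T, G, C, G, A, A, C)
  "GCCAGACGG" → 9 new (G, C, C, A, G, A, C, G, G)
  "GCTAT" → prefix "GC" already present; 3 new (T, A, T)
  "GGCGGTCGG" → prefix "G" already present; 8 new (G, C, G, G, T, C, G, G)
  "ACAGTGT" → 7 new (A, C, A, G, T, G, T)
  "ATC" → prefix "A" already present; 2 new (T, C)
  "CATCTG" → prefix "CAT" already present; 3 new (C, T, G)
  "TCGGGGAA" → 8 new (T, C, G, G, G, G, A, A)
  "TAAACCGT" → prefix "T" already present; 7 new (A, A, A, C, C, G, T)
Total nodes = 5 + 5 + 2 + 8 + 9 + 9 + 3 + 8 + 7 + 2 + 3 + 8 + 7 = 76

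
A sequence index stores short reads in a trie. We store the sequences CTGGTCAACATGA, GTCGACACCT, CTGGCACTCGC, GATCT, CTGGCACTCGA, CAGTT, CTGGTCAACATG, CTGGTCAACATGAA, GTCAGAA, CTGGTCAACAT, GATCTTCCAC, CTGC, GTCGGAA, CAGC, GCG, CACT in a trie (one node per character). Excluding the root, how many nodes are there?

58

Count nodes per top-level branch (shared prefixes stored once):
  'C'-branch (CACT, CAGC, CAGTT, CTGC, CTGGCACTCGA, CTGGCACTCGC, CTGGTCAACAT, CTGGTCAACATG, CTGGTCAACATGA, CTGGTCAACATGAA): 30 nodes
  'G'-branch (GATCT, GATCTTCCAC, GCG, GTCAGAA, GTCGACACCT, GTCGGAA): 28 nodes
Sum: 58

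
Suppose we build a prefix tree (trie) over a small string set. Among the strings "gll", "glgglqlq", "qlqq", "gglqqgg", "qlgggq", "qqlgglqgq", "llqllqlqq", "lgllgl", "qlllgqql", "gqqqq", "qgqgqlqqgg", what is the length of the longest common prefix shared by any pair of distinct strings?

Equivalently: take the maximum, over all pairs, of their longest common prefix length.
"glgglqlq" and "gll" agree on "gl" (2 characters) before diverging; nothing deeper is shared.
Longest shared-prefix length: 2

2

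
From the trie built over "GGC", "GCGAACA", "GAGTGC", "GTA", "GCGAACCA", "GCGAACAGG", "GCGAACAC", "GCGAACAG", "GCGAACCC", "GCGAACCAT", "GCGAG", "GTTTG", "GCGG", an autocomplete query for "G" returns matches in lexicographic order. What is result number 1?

DFS of the "G" subtree visits, in order: "GAGTGC", "GCGAACA", "GCGAACAC", "GCGAACAG", "GCGAACAGG", "GCGAACCA", "GCGAACCAT", "GCGAACCC", "GCGAG", "GCGG", "GGC", "GTA", "GTTTG"
The 1st is GAGTGC.

GAGTGC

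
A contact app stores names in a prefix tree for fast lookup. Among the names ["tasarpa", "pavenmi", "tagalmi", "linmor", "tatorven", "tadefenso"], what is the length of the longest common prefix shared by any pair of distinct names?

Look for the deepest trie node that still has at least two words in its subtree.
e.g. "tadefenso" and "tagalmi" share the prefix "ta" of length 2; no pair shares a longer one.
Longest shared-prefix length: 2

2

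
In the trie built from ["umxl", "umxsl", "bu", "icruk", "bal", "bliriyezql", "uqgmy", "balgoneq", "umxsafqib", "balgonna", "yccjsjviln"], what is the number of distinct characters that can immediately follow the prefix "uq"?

1

The children of the "uq" node are the distinct next characters among strings starting with "uq".
Characters that immediately follow "uq" among the stored strings: {g}.
That node has 1 child edge.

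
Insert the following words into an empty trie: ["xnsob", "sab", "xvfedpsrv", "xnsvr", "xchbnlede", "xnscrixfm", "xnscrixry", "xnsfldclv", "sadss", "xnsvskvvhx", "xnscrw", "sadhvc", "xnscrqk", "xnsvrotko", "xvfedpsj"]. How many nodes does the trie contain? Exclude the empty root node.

60

For each word, the new-node count is its length minus the longest prefix already in the trie:
  "xnsob" → 5 new (x, n, s, o, b)
  "sab" → 3 new (s, a, b)
  "xvfedpsrv" → prefix "x" already present; 8 new (v, f, e, d, p, s, r, v)
  "xnsvr" → prefix "xns" already present; 2 new (v, r)
  "xchbnlede" → prefix "x" already present; 8 new (c, h, b, n, l, e, d, e)
  "xnscrixfm" → prefix "xns" already present; 6 new (c, r, i, x, f, m)
  "xnscrixry" → prefix "xnscrix" already present; 2 new (r, y)
  "xnsfldclv" → prefix "xns" already present; 6 new (f, l, d, c, l, v)
  "sadss" → prefix "sa" already present; 3 new (d, s, s)
  "xnsvskvvhx" → prefix "xnsv" already present; 6 new (s, k, v, v, h, x)
  "xnscrw" → prefix "xnscr" already present; 1 new (w)
  "sadhvc" → prefix "sad" already present; 3 new (h, v, c)
  "xnscrqk" → prefix "xnscr" already present; 2 new (q, k)
  "xnsvrotko" → prefix "xnsvr" already present; 4 new (o, t, k, o)
  "xvfedpsj" → prefix "xvfedps" already present; 1 new (j)
Total nodes = 5 + 3 + 8 + 2 + 8 + 6 + 2 + 6 + 3 + 6 + 1 + 3 + 2 + 4 + 1 = 60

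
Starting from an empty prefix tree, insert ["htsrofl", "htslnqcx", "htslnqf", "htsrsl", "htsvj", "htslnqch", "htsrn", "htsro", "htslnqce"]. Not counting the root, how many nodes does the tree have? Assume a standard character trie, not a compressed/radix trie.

20

For each word, the new-node count is its length minus the longest prefix already in the trie:
  "htsrofl" → 7 new (h, t, s, r, o, f, l)
  "htslnqcx" → prefix "hts" already present; 5 new (l, n, q, c, x)
  "htslnqf" → prefix "htslnq" already present; 1 new (f)
  "htsrsl" → prefix "htsr" already present; 2 new (s, l)
  "htsvj" → prefix "hts" already present; 2 new (v, j)
  "htslnqch" → prefix "htslnqc" already present; 1 new (h)
  "htsrn" → prefix "htsr" already present; 1 new (n)
  "htsro" → prefix "htsro" already present; 0 new (none)
  "htslnqce" → prefix "htslnqc" already present; 1 new (e)
Total nodes = 7 + 5 + 1 + 2 + 2 + 1 + 1 + 0 + 1 = 20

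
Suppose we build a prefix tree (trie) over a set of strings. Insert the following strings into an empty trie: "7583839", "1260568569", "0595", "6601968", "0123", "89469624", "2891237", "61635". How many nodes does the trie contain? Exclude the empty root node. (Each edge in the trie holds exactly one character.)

Trace insertions, counting only characters that open a new branch:
  "7583839" → 7 new (7, 5, 8, 3, 8, 3, 9)
  "1260568569" → 10 new (1, 2, 6, 0, 5, 6, 8, 5, 6, 9)
  "0595" → 4 new (0, 5, 9, 5)
  "6601968" → 7 new (6, 6, 0, 1, 9, 6, 8)
  "0123" → prefix "0" already present; 3 new (1, 2, 3)
  "89469624" → 8 new (8, 9, 4, 6, 9, 6, 2, 4)
  "2891237" → 7 new (2, 8, 9, 1, 2, 3, 7)
  "61635" → prefix "6" already present; 4 new (1, 6, 3, 5)
Total nodes = 7 + 10 + 4 + 7 + 3 + 8 + 7 + 4 = 50

50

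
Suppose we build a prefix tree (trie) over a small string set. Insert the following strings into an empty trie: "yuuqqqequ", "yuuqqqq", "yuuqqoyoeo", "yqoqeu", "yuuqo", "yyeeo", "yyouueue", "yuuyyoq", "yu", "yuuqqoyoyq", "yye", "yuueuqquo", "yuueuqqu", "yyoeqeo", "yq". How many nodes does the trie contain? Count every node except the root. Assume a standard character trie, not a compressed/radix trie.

47

Insert word by word; a character creates a node only if that edge doesn't already exist:
  "yuuqqqequ" → 9 new (y, u, u, q, q, q, e, q, u)
  "yuuqqqq" → prefix "yuuqqq" already present; 1 new (q)
  "yuuqqoyoeo" → prefix "yuuqq" already present; 5 new (o, y, o, e, o)
  "yqoqeu" → prefix "y" already present; 5 new (q, o, q, e, u)
  "yuuqo" → prefix "yuuq" already present; 1 new (o)
  "yyeeo" → prefix "y" already present; 4 new (y, e, e, o)
  "yyouueue" → prefix "yy" already present; 6 new (o, u, u, e, u, e)
  "yuuyyoq" → prefix "yuu" already present; 4 new (y, y, o, q)
  "yu" → prefix "yu" already present; 0 new (none)
  "yuuqqoyoyq" → prefix "yuuqqoyo" already present; 2 new (y, q)
  "yye" → prefix "yye" already present; 0 new (none)
  "yuueuqquo" → prefix "yuu" already present; 6 new (e, u, q, q, u, o)
  "yuueuqqu" → prefix "yuueuqqu" already present; 0 new (none)
  "yyoeqeo" → prefix "yyo" already present; 4 new (e, q, e, o)
  "yq" → prefix "yq" already present; 0 new (none)
Total nodes = 9 + 1 + 5 + 5 + 1 + 4 + 6 + 4 + 0 + 2 + 0 + 6 + 0 + 4 + 0 = 47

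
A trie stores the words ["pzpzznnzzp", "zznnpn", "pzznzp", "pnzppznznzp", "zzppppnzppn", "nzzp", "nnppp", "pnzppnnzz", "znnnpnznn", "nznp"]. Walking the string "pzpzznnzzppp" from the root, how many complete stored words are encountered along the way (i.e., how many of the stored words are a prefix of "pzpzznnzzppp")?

1

Check each prefix of "pzpzznnzzppp" against the stored set — each match is an end-marker on the path.
Prefixes of the query that are stored words: "pzpzznnzzp"
Count: 1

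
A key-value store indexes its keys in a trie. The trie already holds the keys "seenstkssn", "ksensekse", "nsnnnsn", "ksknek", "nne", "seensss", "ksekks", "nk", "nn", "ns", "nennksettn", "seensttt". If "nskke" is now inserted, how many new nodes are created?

Walking "nskke" from the root, the first 2 characters ("ns") follow existing edges; "k" is the first miss.
New nodes needed: |"nskke"| − 2 = 5 − 2 = 3.

3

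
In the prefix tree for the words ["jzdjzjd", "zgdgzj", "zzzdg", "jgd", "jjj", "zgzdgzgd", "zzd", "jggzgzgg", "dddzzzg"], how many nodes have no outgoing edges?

A leaf is a node with no children — equivalently, the end of a word that is not a proper prefix of any other stored word.
Those words: "dddzzzg", "jgd", "jggzgzgg", "jjj", "jzdjzjd", "zgdgzj", "zgzdgzgd", "zzd", "zzzdg"
Leaf count: 9

9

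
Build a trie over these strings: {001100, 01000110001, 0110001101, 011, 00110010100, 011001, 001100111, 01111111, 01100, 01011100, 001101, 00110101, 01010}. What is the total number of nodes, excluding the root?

Trace insertions, counting only characters that open a new branch:
  "001100" → 6 new (0, 0, 1, 1, 0, 0)
  "01000110001" → prefix "0" already present; 10 new (1, 0, 0, 0, 1, 1, 0, 0, 0, 1)
  "0110001101" → prefix "01" already present; 8 new (1, 0, 0, 0, 1, 1, 0, 1)
  "011" → prefix "011" already present; 0 new (none)
  "00110010100" → prefix "001100" already present; 5 new (1, 0, 1, 0, 0)
  "011001" → prefix "01100" already present; 1 new (1)
  "001100111" → prefix "0011001" already present; 2 new (1, 1)
  "01111111" → prefix "011" already present; 5 new (1, 1, 1, 1, 1)
  "01100" → prefix "01100" already present; 0 new (none)
  "01011100" → prefix "010" already present; 5 new (1, 1, 1, 0, 0)
  "001101" → prefix "00110" already present; 1 new (1)
  "00110101" → prefix "001101" already present; 2 new (0, 1)
  "01010" → prefix "0101" already present; 1 new (0)
Total nodes = 6 + 10 + 8 + 0 + 5 + 1 + 2 + 5 + 0 + 5 + 1 + 2 + 1 = 46

46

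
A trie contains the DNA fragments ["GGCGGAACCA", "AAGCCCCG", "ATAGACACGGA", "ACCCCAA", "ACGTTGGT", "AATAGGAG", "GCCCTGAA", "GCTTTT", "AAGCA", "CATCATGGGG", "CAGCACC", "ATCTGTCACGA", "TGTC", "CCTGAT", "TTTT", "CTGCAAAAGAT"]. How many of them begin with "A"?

7

Walk to "A"; the words in its subtree are exactly those with that prefix.
Matches: "AAGCA", "AAGCCCCG", "AATAGGAG", "ACCCCAA", "ACGTTGGT", "ATAGACACGGA", "ATCTGTCACGA"
Count: 7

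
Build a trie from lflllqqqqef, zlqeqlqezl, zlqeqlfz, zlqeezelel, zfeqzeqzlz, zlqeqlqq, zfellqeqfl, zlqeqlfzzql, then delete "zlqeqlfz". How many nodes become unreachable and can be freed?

A node on "zlqeqlfz"'s path can go only if nothing else ends at it or branches off below it.
Every node on "zlqeqlfz" is still needed (e.g. by "zlqeqlfzzql"), so nothing is freed.
Nodes removed: 0

0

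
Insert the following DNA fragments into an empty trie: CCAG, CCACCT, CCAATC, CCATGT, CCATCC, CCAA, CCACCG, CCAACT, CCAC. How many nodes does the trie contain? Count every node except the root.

18

Trie structure (* marks end of a word):
(root)
└─ C
   └─ C
      └─ A
         ├─ A *
         │  ├─ C
         │  │  └─ T *
         │  └─ T
         │     └─ C *
         ├─ C *
         │  └─ C
         │     ├─ G *
         │     └─ T *
         ├─ G *
         └─ T
            ├─ C
            │  └─ C *
            └─ G
               └─ T *
Counting every labelled node above: 18.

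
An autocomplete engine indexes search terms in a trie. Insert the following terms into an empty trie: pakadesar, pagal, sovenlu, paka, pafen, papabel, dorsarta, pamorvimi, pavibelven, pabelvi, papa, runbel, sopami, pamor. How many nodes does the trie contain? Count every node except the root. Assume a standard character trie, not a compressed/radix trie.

Insert word by word; a character creates a node only if that edge doesn't already exist:
  "pakadesar" → 9 new (p, a, k, a, d, e, s, a, r)
  "pagal" → prefix "pa" already present; 3 new (g, a, l)
  "sovenlu" → 7 new (s, o, v, e, n, l, u)
  "paka" → prefix "paka" already present; 0 new (none)
  "pafen" → prefix "pa" already present; 3 new (f, e, n)
  "papabel" → prefix "pa" already present; 5 new (p, a, b, e, l)
  "dorsarta" → 8 new (d, o, r, s, a, r, t, a)
  "pamorvimi" → prefix "pa" already present; 7 new (m, o, r, v, i, m, i)
  "pavibelven" → prefix "pa" already present; 8 new (v, i, b, e, l, v, e, n)
  "pabelvi" → prefix "pa" already present; 5 new (b, e, l, v, i)
  "papa" → prefix "papa" already present; 0 new (none)
  "runbel" → 6 new (r, u, n, b, e, l)
  "sopami" → prefix "so" already present; 4 new (p, a, m, i)
  "pamor" → prefix "pamor" already present; 0 new (none)
Total nodes = 9 + 3 + 7 + 0 + 3 + 5 + 8 + 7 + 8 + 5 + 0 + 6 + 4 + 0 = 65

65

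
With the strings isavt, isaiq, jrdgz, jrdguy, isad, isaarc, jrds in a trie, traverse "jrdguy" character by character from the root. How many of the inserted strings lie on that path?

1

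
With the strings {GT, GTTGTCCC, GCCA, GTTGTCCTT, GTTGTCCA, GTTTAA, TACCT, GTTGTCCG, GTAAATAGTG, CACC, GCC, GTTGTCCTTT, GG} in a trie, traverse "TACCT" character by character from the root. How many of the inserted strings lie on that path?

1

Walk "TACCT" from the root; an end-of-word marker is hit whenever a stored word is a prefix of "TACCT".
Prefixes of the query that are stored words: "TACCT"
Count: 1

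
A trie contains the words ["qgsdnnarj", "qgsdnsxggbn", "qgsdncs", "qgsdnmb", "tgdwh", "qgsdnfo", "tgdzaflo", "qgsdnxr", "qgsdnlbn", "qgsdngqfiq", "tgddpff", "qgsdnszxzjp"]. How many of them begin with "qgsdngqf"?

Walk to "qgsdngqf"; the words in its subtree are exactly those with that prefix.
Matches: "qgsdngqfiq"
Count: 1

1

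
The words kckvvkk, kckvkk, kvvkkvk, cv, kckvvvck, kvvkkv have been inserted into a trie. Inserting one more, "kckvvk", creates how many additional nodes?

"kckvvk" is already a full path in the trie; only an end-marker is added.
No new nodes are needed: 0.

0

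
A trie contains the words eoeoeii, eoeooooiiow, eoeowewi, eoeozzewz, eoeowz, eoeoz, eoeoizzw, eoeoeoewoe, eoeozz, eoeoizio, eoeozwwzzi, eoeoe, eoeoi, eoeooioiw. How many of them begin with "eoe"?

Filter for entries beginning with "eoe":
Matches: "eoeoe", "eoeoeii", "eoeoeoewoe", "eoeoi", "eoeoizio", "eoeoizzw", "eoeooioiw", "eoeooooiiow", "eoeowewi", "eoeowz", "eoeoz", "eoeozwwzzi", "eoeozz", "eoeozzewz"
Count: 14

14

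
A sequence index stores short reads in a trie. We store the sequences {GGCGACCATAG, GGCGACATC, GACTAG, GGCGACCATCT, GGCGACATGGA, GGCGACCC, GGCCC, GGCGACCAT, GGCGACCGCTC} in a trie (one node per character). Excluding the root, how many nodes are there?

Count nodes per top-level branch (shared prefixes stored once):
  'G'-branch (GACTAG, GGCCC, GGCGACATC, GGCGACATGGA, GGCGACCAT, GGCGACCATAG, GGCGACCATCT, GGCGACCC, GGCGACCGCTC): 31 nodes
Sum: 31

31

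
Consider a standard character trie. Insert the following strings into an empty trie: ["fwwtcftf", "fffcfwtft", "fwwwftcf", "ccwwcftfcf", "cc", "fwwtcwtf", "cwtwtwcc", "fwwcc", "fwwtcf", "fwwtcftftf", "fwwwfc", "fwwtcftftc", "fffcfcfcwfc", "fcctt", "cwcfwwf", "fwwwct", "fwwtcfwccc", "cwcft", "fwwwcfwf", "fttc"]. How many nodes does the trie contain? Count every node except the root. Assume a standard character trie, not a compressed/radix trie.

75

For each word, the new-node count is its length minus the longest prefix already in the trie:
  "fwwtcftf" → 8 new (f, w, w, t, c, f, t, f)
  "fffcfwtft" → prefix "f" already present; 8 new (f, f, c, f, w, t, f, t)
  "fwwwftcf" → prefix "fww" already present; 5 new (w, f, t, c, f)
  "ccwwcftfcf" → 10 new (c, c, w, w, c, f, t, f, c, f)
  "cc" → prefix "cc" already present; 0 new (none)
  "fwwtcwtf" → prefix "fwwtc" already present; 3 new (w, t, f)
  "cwtwtwcc" → prefix "c" already present; 7 new (w, t, w, t, w, c, c)
  "fwwcc" → prefix "fww" already present; 2 new (c, c)
  "fwwtcf" → prefix "fwwtcf" already present; 0 new (none)
  "fwwtcftftf" → prefix "fwwtcftf" already present; 2 new (t, f)
  "fwwwfc" → prefix "fwwwf" already present; 1 new (c)
  "fwwtcftftc" → prefix "fwwtcftft" already present; 1 new (c)
  "fffcfcfcwfc" → prefix "fffcf" already present; 6 new (c, f, c, w, f, c)
  "fcctt" → prefix "f" already present; 4 new (c, c, t, t)
  "cwcfwwf" → prefix "cw" already present; 5 new (c, f, w, w, f)
  "fwwwct" → prefix "fwww" already present; 2 new (c, t)
  "fwwtcfwccc" → prefix "fwwtcf" already present; 4 new (w, c, c, c)
  "cwcft" → prefix "cwcf" already present; 1 new (t)
  "fwwwcfwf" → prefix "fwwwc" already present; 3 new (f, w, f)
  "fttc" → prefix "f" already present; 3 new (t, t, c)
Total nodes = 8 + 8 + 5 + 10 + 0 + 3 + 7 + 2 + 0 + 2 + 1 + 1 + 6 + 4 + 5 + 2 + 4 + 1 + 3 + 3 = 75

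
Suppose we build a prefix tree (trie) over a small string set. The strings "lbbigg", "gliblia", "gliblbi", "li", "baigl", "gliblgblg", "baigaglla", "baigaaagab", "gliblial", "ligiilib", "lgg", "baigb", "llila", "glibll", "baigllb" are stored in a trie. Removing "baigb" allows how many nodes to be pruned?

After clearing the end-marker at "baigb", prune upward until reaching a node still needed by another word.
The suffix "b" (1 node) is used only by "baigb"; the node for "baig" still has the child "l", so pruning stops there.
Nodes removed: 1

1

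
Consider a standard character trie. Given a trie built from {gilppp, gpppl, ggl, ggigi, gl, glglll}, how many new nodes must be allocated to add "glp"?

Walking "glp" from the root, the first 2 characters ("gl") follow existing edges; "p" is the first miss.
New nodes needed: |"glp"| − 2 = 3 − 2 = 1.

1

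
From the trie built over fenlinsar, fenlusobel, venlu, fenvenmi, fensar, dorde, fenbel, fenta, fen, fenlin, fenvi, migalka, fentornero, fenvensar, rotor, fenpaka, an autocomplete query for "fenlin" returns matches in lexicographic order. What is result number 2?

fenlinsar

Filter for "fenlin…" and sort: "fenlin", "fenlinsar"
The 2nd is fenlinsar.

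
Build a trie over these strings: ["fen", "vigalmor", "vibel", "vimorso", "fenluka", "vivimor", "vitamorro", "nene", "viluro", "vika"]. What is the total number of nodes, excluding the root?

45

Count nodes per top-level branch (shared prefixes stored once):
  'f'-branch (fen, fenluka): 7 nodes
  'n'-branch (nene): 4 nodes
  'v'-branch (vibel, vigalmor, vika, viluro, vimorso, vitamorro, vivimor): 34 nodes
Sum: 45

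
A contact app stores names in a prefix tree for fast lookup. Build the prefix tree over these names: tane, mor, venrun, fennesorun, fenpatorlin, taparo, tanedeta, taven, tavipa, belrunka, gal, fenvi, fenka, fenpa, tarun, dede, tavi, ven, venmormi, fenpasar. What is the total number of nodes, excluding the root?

75

Trace insertions, counting only characters that open a new branch:
  "tane" → 4 new (t, a, n, e)
  "mor" → 3 new (m, o, r)
  "venrun" → 6 new (v, e, n, r, u, n)
  "fennesorun" → 10 new (f, e, n, n, e, s, o, r, u, n)
  "fenpatorlin" → prefix "fen" already present; 8 new (p, a, t, o, r, l, i, n)
  "taparo" → prefix "ta" already present; 4 new (p, a, r, o)
  "tanedeta" → prefix "tane" already present; 4 new (d, e, t, a)
  "taven" → prefix "ta" already present; 3 new (v, e, n)
  "tavipa" → prefix "tav" already present; 3 new (i, p, a)
  "belrunka" → 8 new (b, e, l, r, u, n, k, a)
  "gal" → 3 new (g, a, l)
  "fenvi" → prefix "fen" already present; 2 new (v, i)
  "fenka" → prefix "fen" already present; 2 new (k, a)
  "fenpa" → prefix "fenpa" already present; 0 new (none)
  "tarun" → prefix "ta" already present; 3 new (r, u, n)
  "dede" → 4 new (d, e, d, e)
  "tavi" → prefix "tavi" already present; 0 new (none)
  "ven" → prefix "ven" already present; 0 new (none)
  "venmormi" → prefix "ven" already present; 5 new (m, o, r, m, i)
  "fenpasar" → prefix "fenpa" already present; 3 new (s, a, r)
Total nodes = 4 + 3 + 6 + 10 + 8 + 4 + 4 + 3 + 3 + 8 + 3 + 2 + 2 + 0 + 3 + 4 + 0 + 0 + 5 + 3 = 75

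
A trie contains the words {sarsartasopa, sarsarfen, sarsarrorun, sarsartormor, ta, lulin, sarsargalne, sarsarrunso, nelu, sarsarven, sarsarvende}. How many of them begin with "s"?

Traverse to the node for "s", then collect every word in that subtree.
Words under "s": sarsarfen, sarsargalne, sarsarrorun, sarsarrunso, sarsartasopa, sarsartormor, sarsarven, sarsarvende
Count: 8

8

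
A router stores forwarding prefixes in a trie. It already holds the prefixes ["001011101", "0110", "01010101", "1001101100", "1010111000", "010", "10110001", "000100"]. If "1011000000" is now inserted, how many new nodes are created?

3

"1011000" is already a path in the trie; the remaining "000" must be added.
So 10 − 7 = 3 new nodes.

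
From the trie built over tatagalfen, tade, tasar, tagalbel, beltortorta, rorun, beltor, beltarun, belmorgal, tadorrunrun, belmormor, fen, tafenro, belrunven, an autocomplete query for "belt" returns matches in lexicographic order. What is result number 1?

beltarun

Filter for "belt…" and sort: "beltarun", "beltor", "beltortorta"
The 1st is beltarun.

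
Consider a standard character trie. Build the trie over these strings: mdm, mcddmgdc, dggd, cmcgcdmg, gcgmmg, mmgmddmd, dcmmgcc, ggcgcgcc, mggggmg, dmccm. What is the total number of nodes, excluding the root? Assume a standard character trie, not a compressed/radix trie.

58

For each word, the new-node count is its length minus the longest prefix already in the trie:
  "mdm" → 3 new (m, d, m)
  "mcddmgdc" → prefix "m" already present; 7 new (c, d, d, m, g, d, c)
  "dggd" → 4 new (d, g, g, d)
  "cmcgcdmg" → 8 new (c, m, c, g, c, d, m, g)
  "gcgmmg" → 6 new (g, c, g, m, m, g)
  "mmgmddmd" → prefix "m" already present; 7 new (m, g, m, d, d, m, d)
  "dcmmgcc" → prefix "d" already present; 6 new (c, m, m, g, c, c)
  "ggcgcgcc" → prefix "g" already present; 7 new (g, c, g, c, g, c, c)
  "mggggmg" → prefix "m" already present; 6 new (g, g, g, g, m, g)
  "dmccm" → prefix "d" already present; 4 new (m, c, c, m)
Total nodes = 3 + 7 + 4 + 8 + 6 + 7 + 6 + 7 + 6 + 4 = 58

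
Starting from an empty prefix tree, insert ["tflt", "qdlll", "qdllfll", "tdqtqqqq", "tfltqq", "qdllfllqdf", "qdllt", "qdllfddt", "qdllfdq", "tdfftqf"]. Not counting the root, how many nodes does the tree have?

34

Trace insertions, counting only characters that open a new branch:
  "tflt" → 4 new (t, f, l, t)
  "qdlll" → 5 new (q, d, l, l, l)
  "qdllfll" → prefix "qdll" already present; 3 new (f, l, l)
  "tdqtqqqq" → prefix "t" already present; 7 new (d, q, t, q, q, q, q)
  "tfltqq" → prefix "tflt" already present; 2 new (q, q)
  "qdllfllqdf" → prefix "qdllfll" already present; 3 new (q, d, f)
  "qdllt" → prefix "qdll" already present; 1 new (t)
  "qdllfddt" → prefix "qdllf" already present; 3 new (d, d, t)
  "qdllfdq" → prefix "qdllfd" already present; 1 new (q)
  "tdfftqf" → prefix "td" already present; 5 new (f, f, t, q, f)
Total nodes = 4 + 5 + 3 + 7 + 2 + 3 + 1 + 3 + 1 + 5 = 34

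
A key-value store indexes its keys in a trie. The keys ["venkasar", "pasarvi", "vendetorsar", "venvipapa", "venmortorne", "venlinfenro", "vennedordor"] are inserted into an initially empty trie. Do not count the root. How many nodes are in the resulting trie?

For each word, the new-node count is its length minus the longest prefix already in the trie:
  "venkasar" → 8 new (v, e, n, k, a, s, a, r)
  "pasarvi" → 7 new (p, a, s, a, r, v, i)
  "vendetorsar" → prefix "ven" already present; 8 new (d, e, t, o, r, s, a, r)
  "venvipapa" → prefix "ven" already present; 6 new (v, i, p, a, p, a)
  "venmortorne" → prefix "ven" already present; 8 new (m, o, r, t, o, r, n, e)
  "venlinfenro" → prefix "ven" already present; 8 new (l, i, n, f, e, n, r, o)
  "vennedordor" → prefix "ven" already present; 8 new (n, e, d, o, r, d, o, r)
Total nodes = 8 + 7 + 8 + 6 + 8 + 8 + 8 = 53

53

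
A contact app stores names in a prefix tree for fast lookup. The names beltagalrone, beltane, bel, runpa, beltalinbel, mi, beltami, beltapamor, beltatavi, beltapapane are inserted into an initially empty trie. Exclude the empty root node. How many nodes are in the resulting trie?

42

Insert word by word; a character creates a node only if that edge doesn't already exist:
  "beltagalrone" → 12 new (b, e, l, t, a, g, a, l, r, o, n, e)
  "beltane" → prefix "belta" already present; 2 new (n, e)
  "bel" → prefix "bel" already present; 0 new (none)
  "runpa" → 5 new (r, u, n, p, a)
  "beltalinbel" → prefix "belta" already present; 6 new (l, i, n, b, e, l)
  "mi" → 2 new (m, i)
  "beltami" → prefix "belta" already present; 2 new (m, i)
  "beltapamor" → prefix "belta" already present; 5 new (p, a, m, o, r)
  "beltatavi" → prefix "belta" already present; 4 new (t, a, v, i)
  "beltapapane" → prefix "beltapa" already present; 4 new (p, a, n, e)
Total nodes = 12 + 2 + 0 + 5 + 6 + 2 + 2 + 5 + 4 + 4 = 42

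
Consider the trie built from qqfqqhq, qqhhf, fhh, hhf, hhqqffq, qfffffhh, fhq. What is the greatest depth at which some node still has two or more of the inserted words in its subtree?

Equivalently: take the maximum, over all pairs, of their longest common prefix length.
"fhh" and "fhq" agree on "fh" (2 characters) before diverging; nothing deeper is shared.
Longest shared-prefix length: 2

2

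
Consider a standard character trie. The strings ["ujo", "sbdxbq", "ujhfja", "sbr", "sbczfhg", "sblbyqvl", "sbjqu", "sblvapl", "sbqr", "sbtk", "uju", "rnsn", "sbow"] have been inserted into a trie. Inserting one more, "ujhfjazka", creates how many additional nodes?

The longest prefix of "ujhfjazka" already in the trie is "ujhfja" (length 6).
So 9 − 6 = 3 new nodes.

3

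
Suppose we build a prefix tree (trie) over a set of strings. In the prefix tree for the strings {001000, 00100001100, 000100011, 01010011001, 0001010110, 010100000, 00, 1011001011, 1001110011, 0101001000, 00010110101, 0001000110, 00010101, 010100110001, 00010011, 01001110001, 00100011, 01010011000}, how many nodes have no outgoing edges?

13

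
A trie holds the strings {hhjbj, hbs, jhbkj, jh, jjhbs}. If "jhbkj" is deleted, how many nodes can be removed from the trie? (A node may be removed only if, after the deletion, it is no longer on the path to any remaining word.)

A node on "jhbkj"'s path can go only if nothing else ends at it or branches off below it.
The suffix "bkj" (3 nodes) is used only by "jhbkj"; "jh" is itself a stored word, so pruning stops there.
Nodes removed: 3

3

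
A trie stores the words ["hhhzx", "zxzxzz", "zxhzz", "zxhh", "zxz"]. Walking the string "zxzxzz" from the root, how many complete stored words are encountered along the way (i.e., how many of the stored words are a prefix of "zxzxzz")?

Traverse "zxzxzz" character by character; count nodes along the way that are marked as word ends.
Prefixes of the query that are stored words: "zxz", "zxzxzz"
Count: 2

2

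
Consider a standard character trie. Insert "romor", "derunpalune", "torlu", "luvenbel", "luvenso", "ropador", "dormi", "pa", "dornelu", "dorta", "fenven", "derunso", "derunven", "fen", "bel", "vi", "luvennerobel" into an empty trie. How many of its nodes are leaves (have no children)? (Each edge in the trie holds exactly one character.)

Leaves are exactly the stored words that no other stored word extends.
Those words: "bel", "derunpalune", "derunso", "derunven", "dormi", "dornelu", "dorta", "fenven", "luvenbel", "luvennerobel", "luvenso", "pa", "romor", "ropador", "torlu", "vi"
Leaf count: 16

16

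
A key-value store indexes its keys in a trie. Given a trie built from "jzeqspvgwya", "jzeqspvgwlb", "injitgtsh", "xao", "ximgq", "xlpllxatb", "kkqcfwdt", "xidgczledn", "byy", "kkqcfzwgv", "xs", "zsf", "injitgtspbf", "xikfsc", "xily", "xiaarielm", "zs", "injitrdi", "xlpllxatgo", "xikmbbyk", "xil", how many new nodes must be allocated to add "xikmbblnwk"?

4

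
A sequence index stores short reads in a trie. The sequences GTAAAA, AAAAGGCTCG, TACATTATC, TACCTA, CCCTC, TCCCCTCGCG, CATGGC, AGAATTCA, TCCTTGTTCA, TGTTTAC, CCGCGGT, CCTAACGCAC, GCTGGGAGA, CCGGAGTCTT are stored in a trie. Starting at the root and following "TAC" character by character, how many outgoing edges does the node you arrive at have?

Follow the path "TAC" to its node, then look at its outgoing edges.
Distinct next characters after "TAC": A, C.
That node has 2 child edges.

2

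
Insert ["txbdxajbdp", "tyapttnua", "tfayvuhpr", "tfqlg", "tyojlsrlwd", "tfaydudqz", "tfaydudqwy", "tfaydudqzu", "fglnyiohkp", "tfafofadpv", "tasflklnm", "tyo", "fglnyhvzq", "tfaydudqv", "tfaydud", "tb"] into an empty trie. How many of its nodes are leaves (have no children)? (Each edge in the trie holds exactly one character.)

Leaves are exactly the stored words that no other stored word extends.
Those words: "fglnyhvzq", "fglnyiohkp", "tasflklnm", "tb", "tfafofadpv", "tfaydudqv", "tfaydudqwy", "tfaydudqzu", "tfayvuhpr", "tfqlg", "txbdxajbdp", "tyapttnua", "tyojlsrlwd"
Leaf count: 13

13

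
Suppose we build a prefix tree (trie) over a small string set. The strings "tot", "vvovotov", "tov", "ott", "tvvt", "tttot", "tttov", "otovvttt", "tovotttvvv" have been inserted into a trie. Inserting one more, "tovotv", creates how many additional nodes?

"tovot" is already a path in the trie; the remaining "v" must be added.
So 6 − 5 = 1 new nodes.

1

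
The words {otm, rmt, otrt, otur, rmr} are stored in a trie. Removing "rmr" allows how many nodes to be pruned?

Walk "rmr" from the leaf back toward the root, removing each node that no remaining word uses.
The suffix "r" (1 node) is used only by "rmr"; the node for "rm" still has the child "t", so pruning stops there.
Nodes removed: 1

1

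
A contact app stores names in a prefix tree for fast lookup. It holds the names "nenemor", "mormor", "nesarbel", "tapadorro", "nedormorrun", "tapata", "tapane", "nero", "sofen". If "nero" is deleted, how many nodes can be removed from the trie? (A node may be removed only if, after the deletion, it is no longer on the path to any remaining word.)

Walk "nero" from the leaf back toward the root, removing each node that no remaining word uses.
The suffix "ro" (2 nodes) is used only by "nero"; the node for "ne" still has the child "n", so pruning stops there.
Nodes removed: 2

2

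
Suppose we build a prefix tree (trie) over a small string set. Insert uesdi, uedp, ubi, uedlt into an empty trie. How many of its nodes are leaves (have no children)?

Leaves are exactly the stored words that no other stored word extends.
Those words: "ubi", "uedlt", "uedp", "uesdi"
Leaf count: 4

4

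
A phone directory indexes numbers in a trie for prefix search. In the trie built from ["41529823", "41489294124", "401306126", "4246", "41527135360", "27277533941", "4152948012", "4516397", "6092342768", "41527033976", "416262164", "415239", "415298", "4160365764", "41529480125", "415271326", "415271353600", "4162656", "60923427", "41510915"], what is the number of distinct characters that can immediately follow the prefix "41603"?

1

Walk "41603" from the root, arriving at one node.
Characters that immediately follow "41603" among the stored strings: {6}.
That node has 1 child edge.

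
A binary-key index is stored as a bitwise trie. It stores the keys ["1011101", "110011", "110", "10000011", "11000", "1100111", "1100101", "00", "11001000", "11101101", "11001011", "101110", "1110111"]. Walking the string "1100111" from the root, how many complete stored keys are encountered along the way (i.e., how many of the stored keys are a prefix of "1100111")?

Traverse "1100111" character by character; count nodes along the way that are marked as word ends.
Prefixes of the query that are stored words: "110", "110011", "1100111"
Count: 3

3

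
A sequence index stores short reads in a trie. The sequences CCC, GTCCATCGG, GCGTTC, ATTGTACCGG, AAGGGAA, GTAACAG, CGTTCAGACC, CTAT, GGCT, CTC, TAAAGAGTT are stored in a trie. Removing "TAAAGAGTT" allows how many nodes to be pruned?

Walk "TAAAGAGTT" from the leaf back toward the root, removing each node that no remaining word uses.
No other word shares any prefix with "TAAAGAGTT", so all 9 of its nodes go.
Nodes removed: 9

9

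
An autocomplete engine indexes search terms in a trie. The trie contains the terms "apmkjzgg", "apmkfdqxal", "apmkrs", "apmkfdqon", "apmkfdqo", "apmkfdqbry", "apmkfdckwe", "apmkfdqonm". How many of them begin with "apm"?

8

Filter for entries beginning with "apm":
Matches: "apmkfdckwe", "apmkfdqbry", "apmkfdqo", "apmkfdqon", "apmkfdqonm", "apmkfdqxal", "apmkjzgg", "apmkrs"
Count: 8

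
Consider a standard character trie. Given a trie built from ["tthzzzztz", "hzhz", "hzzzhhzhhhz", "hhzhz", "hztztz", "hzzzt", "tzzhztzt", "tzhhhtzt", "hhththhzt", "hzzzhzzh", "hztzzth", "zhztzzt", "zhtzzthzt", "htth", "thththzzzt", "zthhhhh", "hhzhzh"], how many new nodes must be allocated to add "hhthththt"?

"hhthth" is already a path in the trie; the remaining "tht" must be added.
So 9 − 6 = 3 new nodes.

3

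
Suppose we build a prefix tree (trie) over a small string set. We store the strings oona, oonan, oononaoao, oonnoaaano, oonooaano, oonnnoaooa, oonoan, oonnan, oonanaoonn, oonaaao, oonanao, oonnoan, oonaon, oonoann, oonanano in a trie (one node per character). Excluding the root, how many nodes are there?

47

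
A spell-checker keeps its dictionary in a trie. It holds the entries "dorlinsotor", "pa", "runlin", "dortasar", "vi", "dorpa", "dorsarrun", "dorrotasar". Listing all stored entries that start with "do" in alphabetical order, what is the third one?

dorrotasar

DFS of the "do" subtree visits, in order: "dorlinsotor", "dorpa", "dorrotasar", "dorsarrun", "dortasar"
Position 3: dorrotasar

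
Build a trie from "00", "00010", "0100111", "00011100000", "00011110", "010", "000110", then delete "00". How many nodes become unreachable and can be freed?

Walk "00" from the leaf back toward the root, removing each node that no remaining word uses.
Every node on "00" is still needed (e.g. by "00010"), so nothing is freed.
Nodes removed: 0

0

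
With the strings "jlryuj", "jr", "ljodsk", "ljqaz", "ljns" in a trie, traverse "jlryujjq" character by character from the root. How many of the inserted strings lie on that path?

Walk "jlryujjq" from the root; an end-of-word marker is hit whenever a stored word is a prefix of "jlryujjq".
Prefixes of the query that are stored words: "jlryuj"
Count: 1

1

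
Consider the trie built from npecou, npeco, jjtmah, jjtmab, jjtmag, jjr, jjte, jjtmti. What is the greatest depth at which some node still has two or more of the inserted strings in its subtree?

Look for the deepest trie node that still has at least two words in its subtree.
"jjtmab" and "jjtmag" agree on "jjtma" (5 characters) before diverging; nothing deeper is shared.
Longest shared-prefix length: 5

5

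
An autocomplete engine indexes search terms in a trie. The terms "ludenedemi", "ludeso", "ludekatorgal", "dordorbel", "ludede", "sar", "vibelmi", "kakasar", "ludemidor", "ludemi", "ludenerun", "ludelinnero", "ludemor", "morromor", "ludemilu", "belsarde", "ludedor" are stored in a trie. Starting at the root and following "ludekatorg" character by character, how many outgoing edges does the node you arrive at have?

1

Walk "ludekatorg" from the root, arriving at one node.
Distinct next characters after "ludekatorg": a.
That node has 1 child edge.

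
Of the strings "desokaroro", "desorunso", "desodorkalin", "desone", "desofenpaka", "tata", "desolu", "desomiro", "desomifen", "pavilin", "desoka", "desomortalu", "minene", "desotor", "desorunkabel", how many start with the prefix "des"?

12

Walk to "des"; the words in its subtree are exactly those with that prefix.
Words under "des": desodorkalin, desofenpaka, desoka, desokaroro, desolu, desomifen, desomiro, desomortalu, desone, desorunkabel, desorunso, desotor
Count: 12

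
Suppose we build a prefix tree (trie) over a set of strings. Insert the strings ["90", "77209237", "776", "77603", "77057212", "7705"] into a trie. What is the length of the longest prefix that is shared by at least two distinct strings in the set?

Equivalently: take the maximum, over all pairs, of their longest common prefix length.
"7705" and "77057212" agree on "7705" (4 characters) before diverging; nothing deeper is shared.
Longest shared-prefix length: 4

4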